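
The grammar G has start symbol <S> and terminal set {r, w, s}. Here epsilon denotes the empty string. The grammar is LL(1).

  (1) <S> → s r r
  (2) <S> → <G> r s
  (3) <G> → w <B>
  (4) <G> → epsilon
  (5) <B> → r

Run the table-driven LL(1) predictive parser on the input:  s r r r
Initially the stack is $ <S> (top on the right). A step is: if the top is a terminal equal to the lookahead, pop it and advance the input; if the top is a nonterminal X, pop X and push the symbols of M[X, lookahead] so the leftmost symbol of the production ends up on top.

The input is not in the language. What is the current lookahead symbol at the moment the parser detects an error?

r

step 1: stack=$ <S>  input=s r r r $  — expand <S> → s r r
step 2: stack=$ r r s  input=s r r r $  — match s
step 3: stack=$ r r  input=r r r $  — match r
step 4: stack=$ r  input=r r $  — match r
step 5: stack=$  input=r $  — error: stack empty but input remains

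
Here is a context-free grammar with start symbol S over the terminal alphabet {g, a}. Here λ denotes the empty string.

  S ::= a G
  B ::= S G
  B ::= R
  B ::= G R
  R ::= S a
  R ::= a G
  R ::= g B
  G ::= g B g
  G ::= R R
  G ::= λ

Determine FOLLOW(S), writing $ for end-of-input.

{$, a, g}

FIRST(S): from S::=a G we get {a}. So FIRST(S) = {a}.
FIRST(R): from R::=S a we get {a}; from R::=a G we get {a}; from R::=g B we get {g}. So FIRST(R) = {a, g}.
FIRST(G): from G::=g B g we get {g}; from G::=R R we get {a, g}; from G::=λ we get {λ}. So FIRST(G) = {λ, a, g}.
FIRST(B): from B::=S G we get {a}; from B::=R we get {a, g}; from B::=G R we get {a, g}. So FIRST(B) = {a, g}.
FOLLOW(S) includes $ since S is the start symbol.
FOLLOW(S): in B::=S G, S is followed by G with FIRST {λ, a, g}; in B::=S G, the suffix after S is nullable, so FOLLOW(S) ⊇ FOLLOW(B) = {$, a, g}; in R::=S a, S is followed by a with FIRST {a}. Thus FOLLOW(S) = {$, a, g}.
FOLLOW(B): in R::=g B, the suffix after B is empty, so FOLLOW(B) ⊇ FOLLOW(R) = {$, a, g}; in G::=g B g, B is followed by g with FIRST {g}. Thus FOLLOW(B) = {$, a, g}.
FOLLOW(R): in B::=R, the suffix after R is empty, so FOLLOW(R) ⊇ FOLLOW(B) = {$, a, g}; in B::=G R, the suffix after R is empty, so FOLLOW(R) ⊇ FOLLOW(B) = {$, a, g}; in G::=R R (occurrence 1), R is followed by R with FIRST {a, g}; in G::=R R (occurrence 2), the suffix after R is empty, so FOLLOW(R) ⊇ FOLLOW(G) = {$, a, g}. Thus FOLLOW(R) = {$, a, g}.
FOLLOW(G): in S::=a G, the suffix after G is empty, so FOLLOW(G) ⊇ FOLLOW(S) = {$, a, g}; in B::=S G, the suffix after G is empty, so FOLLOW(G) ⊇ FOLLOW(B) = {$, a, g}; in B::=G R, G is followed by R with FIRST {a, g}; in R::=a G, the suffix after G is empty, so FOLLOW(G) ⊇ FOLLOW(R) = {$, a, g}. Thus FOLLOW(G) = {$, a, g}.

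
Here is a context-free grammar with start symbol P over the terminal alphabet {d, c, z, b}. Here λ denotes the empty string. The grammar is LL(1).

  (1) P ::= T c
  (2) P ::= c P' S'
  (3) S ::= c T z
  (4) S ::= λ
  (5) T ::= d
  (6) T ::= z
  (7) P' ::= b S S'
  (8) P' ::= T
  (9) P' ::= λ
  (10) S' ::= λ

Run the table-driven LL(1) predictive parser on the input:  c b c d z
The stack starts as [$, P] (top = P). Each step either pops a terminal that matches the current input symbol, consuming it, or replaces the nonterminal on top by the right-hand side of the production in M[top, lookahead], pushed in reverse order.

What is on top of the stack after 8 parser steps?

z

     Stack          Input        Action
  1  $ P            c b c d z $  expand P ::= c P' S'
  2  $ S' P' c      c b c d z $  match c
  3  $ S' P'        b c d z $    expand P' ::= b S S'
  4  $ S' S' S b    b c d z $    match b
  5  $ S' S' S      c d z $      expand S ::= c T z
  6  $ S' S' z T c  c d z $      match c
  7  $ S' S' z T    d z $        expand T ::= d
  8  $ S' S' z d    d z $        match d
Stack after step 8: $ S' S' z (top = z).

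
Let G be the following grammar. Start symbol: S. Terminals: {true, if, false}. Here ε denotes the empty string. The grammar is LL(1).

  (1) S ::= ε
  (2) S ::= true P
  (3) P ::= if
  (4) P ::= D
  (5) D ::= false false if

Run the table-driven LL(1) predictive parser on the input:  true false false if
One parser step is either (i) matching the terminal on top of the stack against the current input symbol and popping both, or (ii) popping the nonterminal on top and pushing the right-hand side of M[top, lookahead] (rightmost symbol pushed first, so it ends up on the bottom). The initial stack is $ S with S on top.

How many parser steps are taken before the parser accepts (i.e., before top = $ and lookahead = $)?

     Stack             Input                  Action
  1  $ S               true false false if $  expand S ::= true P
  2  $ P true          true false false if $  match true
  3  $ P               false false if $       expand P ::= D
  4  $ D               false false if $       expand D ::= false false if
  5  $ if false false  false false if $       match false
  6  $ if false        false if $             match false
  7  $ if              if $                   match if
Accept reached after 7 steps.

7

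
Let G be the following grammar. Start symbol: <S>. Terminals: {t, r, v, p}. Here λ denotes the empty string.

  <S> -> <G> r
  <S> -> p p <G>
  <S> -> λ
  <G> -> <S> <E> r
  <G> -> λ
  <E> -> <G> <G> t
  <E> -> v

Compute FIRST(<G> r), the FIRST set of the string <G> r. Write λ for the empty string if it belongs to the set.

FIRST(<S>): from <S>-><G> r we get {p, r, t, v}; from <S>->p p <G> we get {p}; from <S>->λ we get {λ}. So FIRST(<S>) = {λ, p, r, t, v}.
FIRST(<G>): from <G>-><S> <E> r we get {p, r, t, v}; from <G>->λ we get {λ}. So FIRST(<G>) = {λ, p, r, t, v}.
FIRST(<E>): from <E>-><G> <G> t we get {p, r, t, v}; from <E>->v we get {v}. So FIRST(<E>) = {p, r, t, v}.
FIRST(<G> r): take FIRST of each symbol in turn, carrying on past any symbol whose FIRST contains λ; result {p, r, t, v}.

{p, r, t, v}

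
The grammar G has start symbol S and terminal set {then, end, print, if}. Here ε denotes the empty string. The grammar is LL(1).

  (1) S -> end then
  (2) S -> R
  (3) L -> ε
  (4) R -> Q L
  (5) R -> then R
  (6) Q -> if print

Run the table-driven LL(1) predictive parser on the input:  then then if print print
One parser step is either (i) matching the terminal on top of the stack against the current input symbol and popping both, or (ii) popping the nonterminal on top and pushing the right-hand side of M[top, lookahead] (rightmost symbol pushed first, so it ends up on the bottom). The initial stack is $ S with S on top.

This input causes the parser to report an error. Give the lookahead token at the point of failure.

      Stack         Input                       Action
   1  $ S           then then if print print $  expand S -> R
   2  $ R           then then if print print $  expand R -> then R
   3  $ R then      then then if print print $  match then
   4  $ R           then if print print $       expand R -> then R
   5  $ R then      then if print print $       match then
   6  $ R           if print print $            expand R -> Q L
   7  $ L Q         if print print $            expand Q -> if print
   8  $ L print if  if print print $            match if
   9  $ L print     print print $               match print
  10  $ L           print $                     error: M[L, print] is empty

print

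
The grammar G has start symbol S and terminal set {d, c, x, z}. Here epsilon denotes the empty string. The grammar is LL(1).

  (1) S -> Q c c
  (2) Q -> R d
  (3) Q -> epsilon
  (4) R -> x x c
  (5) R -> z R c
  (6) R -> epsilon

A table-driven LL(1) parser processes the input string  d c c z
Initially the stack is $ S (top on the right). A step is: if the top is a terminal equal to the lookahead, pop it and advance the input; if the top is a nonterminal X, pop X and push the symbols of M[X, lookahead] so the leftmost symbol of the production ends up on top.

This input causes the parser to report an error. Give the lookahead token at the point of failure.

z

     Stack      Input      Action
  1  $ S        d c c z $  expand S -> Q c c
  2  $ c c Q    d c c z $  expand Q -> R d
  3  $ c c d R  d c c z $  expand R -> epsilon
  4  $ c c d    d c c z $  match d
  5  $ c c      c c z $    match c
  6  $ c        c z $      match c
  7  $          z $        error: stack empty but input remains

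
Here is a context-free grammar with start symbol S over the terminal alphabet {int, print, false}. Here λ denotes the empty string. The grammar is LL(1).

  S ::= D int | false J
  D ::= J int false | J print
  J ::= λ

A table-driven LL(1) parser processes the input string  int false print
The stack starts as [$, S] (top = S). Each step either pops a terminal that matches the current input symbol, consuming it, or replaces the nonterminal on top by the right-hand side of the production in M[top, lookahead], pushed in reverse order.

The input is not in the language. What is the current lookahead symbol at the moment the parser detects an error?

     Stack              Input              Action
  1  $ S                int false print $  expand S ::= D int
  2  $ int D            int false print $  expand D ::= J int false
  3  $ int false int J  int false print $  expand J ::= λ
  4  $ int false int    int false print $  match int
  5  $ int false        false print $      match false
  6  $ int              print $            error: top is terminal int but lookahead is print

print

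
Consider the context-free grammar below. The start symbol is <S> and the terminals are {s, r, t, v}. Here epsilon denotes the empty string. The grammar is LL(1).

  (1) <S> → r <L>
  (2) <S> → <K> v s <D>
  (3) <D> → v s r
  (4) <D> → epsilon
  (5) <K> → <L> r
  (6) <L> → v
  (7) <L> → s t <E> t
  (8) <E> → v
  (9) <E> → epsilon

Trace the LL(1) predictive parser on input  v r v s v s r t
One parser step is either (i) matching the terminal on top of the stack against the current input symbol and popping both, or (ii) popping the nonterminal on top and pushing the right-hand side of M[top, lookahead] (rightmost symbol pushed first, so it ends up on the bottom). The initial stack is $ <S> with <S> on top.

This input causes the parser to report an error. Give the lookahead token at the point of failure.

t

      Stack            Input              Action
   1  $ <S>            v r v s v s r t $  expand <S> → <K> v s <D>
   2  $ <D> s v <K>    v r v s v s r t $  expand <K> → <L> r
   3  $ <D> s v r <L>  v r v s v s r t $  expand <L> → v
   4  $ <D> s v r v    v r v s v s r t $  match v
   5  $ <D> s v r      r v s v s r t $    match r
   6  $ <D> s v        v s v s r t $      match v
   7  $ <D> s          s v s r t $        match s
   8  $ <D>            v s r t $          expand <D> → v s r
   9  $ r s v          v s r t $          match v
  10  $ r s            s r t $            match s
  11  $ r              r t $              match r
  12  $                t $                error: stack empty but input remains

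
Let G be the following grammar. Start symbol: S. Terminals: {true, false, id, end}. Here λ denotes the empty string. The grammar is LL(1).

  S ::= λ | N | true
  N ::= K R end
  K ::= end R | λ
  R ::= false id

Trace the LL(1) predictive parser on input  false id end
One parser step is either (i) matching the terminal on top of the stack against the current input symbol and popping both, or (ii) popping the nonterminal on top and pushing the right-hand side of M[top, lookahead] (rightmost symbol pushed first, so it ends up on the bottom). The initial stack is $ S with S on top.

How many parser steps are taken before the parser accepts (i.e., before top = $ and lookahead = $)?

     Stack           Input           Action
  1  $ S             false id end $  expand S ::= N
  2  $ N             false id end $  expand N ::= K R end
  3  $ end R K       false id end $  expand K ::= λ
  4  $ end R         false id end $  expand R ::= false id
  5  $ end id false  false id end $  match false
  6  $ end id        id end $        match id
  7  $ end           end $           match end
Accept reached after 7 steps.

7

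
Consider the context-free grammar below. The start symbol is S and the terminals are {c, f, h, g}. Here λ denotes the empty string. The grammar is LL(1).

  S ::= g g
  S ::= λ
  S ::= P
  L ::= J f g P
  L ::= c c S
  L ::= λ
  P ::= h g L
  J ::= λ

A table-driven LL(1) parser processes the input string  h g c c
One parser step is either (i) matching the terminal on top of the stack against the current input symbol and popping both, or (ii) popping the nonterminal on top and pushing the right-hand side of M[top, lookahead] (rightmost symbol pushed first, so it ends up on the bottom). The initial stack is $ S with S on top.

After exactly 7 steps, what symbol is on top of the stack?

     Stack    Input      Action
  1  $ S      h g c c $  expand S ::= P
  2  $ P      h g c c $  expand P ::= h g L
  3  $ L g h  h g c c $  match h
  4  $ L g    g c c $    match g
  5  $ L      c c $      expand L ::= c c S
  6  $ S c c  c c $      match c
  7  $ S c    c $        match c
Stack after step 7: $ S (top = S).

S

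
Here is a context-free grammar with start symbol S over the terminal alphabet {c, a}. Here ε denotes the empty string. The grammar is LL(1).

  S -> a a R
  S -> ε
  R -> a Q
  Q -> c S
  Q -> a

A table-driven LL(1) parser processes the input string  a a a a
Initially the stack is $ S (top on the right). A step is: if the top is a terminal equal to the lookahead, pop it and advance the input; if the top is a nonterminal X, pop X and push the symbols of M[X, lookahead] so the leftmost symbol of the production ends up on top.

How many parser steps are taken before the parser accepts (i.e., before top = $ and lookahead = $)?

7

     Stack    Input      Action
  1  $ S      a a a a $  expand S -> a a R
  2  $ R a a  a a a a $  match a
  3  $ R a    a a a $    match a
  4  $ R      a a $      expand R -> a Q
  5  $ Q a    a a $      match a
  6  $ Q      a $        expand Q -> a
  7  $ a      a $        match a
Accept reached after 7 steps.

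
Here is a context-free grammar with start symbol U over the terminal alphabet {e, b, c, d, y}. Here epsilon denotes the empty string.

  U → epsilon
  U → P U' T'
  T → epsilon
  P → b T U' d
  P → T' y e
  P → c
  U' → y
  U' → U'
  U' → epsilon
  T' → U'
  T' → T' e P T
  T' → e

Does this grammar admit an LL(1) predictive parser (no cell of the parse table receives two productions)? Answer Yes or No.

No

FIRST(U) = {epsilon, b, c, e, y}
FIRST(T) = {epsilon}
FIRST(P) = {b, c, e, y}
FIRST(U') = {epsilon, y}
FIRST(T') = {epsilon, e, y}
FOLLOW(U) = {$}
FOLLOW(T) = {$, d, e, y}
FOLLOW(P) = {$, e, y}
FOLLOW(U') = {$, d, e, y}
FOLLOW(T') = {$, e, y}
Cell M[T', e] receives both T' → U' and T' → T' e P T and T' → e — the grammar is not LL(1).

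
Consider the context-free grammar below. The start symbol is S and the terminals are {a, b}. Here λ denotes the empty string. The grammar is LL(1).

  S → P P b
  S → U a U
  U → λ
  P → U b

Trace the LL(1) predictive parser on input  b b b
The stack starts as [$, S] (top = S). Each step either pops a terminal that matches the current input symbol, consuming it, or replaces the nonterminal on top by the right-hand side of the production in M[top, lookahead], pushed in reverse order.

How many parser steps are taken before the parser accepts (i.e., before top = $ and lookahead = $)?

8

     Stack      Input    Action
  1  $ S        b b b $  expand S → P P b
  2  $ b P P    b b b $  expand P → U b
  3  $ b P b U  b b b $  expand U → λ
  4  $ b P b    b b b $  match b
  5  $ b P      b b $    expand P → U b
  6  $ b b U    b b $    expand U → λ
  7  $ b b      b b $    match b
  8  $ b        b $      match b
Accept reached after 8 steps.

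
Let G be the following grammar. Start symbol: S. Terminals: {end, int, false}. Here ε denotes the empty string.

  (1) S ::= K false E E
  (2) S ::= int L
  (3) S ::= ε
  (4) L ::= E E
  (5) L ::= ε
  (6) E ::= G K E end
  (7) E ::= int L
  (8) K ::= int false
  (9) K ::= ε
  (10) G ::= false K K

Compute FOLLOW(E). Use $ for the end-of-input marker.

FIRST(K): from K::=int false we get {int}; from K::=ε we get {ε}. So FIRST(K) = {ε, int}.
FIRST(G): from G::=false K K we get {false}. So FIRST(G) = {false}.
FIRST(S): from S::=K false E E we get {false, int}; from S::=int L we get {int}; from S::=ε we get {ε}. So FIRST(S) = {ε, false, int}.
FIRST(E): from E::=G K E end we get {false}; from E::=int L we get {int}. So FIRST(E) = {false, int}.
FIRST(L): from L::=E E we get {false, int}; from L::=ε we get {ε}. So FIRST(L) = {ε, false, int}.
FOLLOW(S) includes $ since S is the start symbol.
FOLLOW(S): S appears on no right-hand side. Thus FOLLOW(S) = {$}.
FOLLOW(G): in E::=G K E end, G is followed by K E end with FIRST {false, int}. Thus FOLLOW(G) = {false, int}.
FOLLOW(K): in S::=K false E E, K is followed by false E E with FIRST {false}; in E::=G K E end, K is followed by E end with FIRST {false, int}; in G::=false K K (occurrence 1), K is followed by K with FIRST {ε, int}; in G::=false K K (occurrence 1), the suffix after K is nullable, so FOLLOW(K) ⊇ FOLLOW(G) = {false, int}; in G::=false K K (occurrence 2), the suffix after K is empty, so FOLLOW(K) ⊇ FOLLOW(G) = {false, int}. Thus FOLLOW(K) = {false, int}.
FOLLOW(L): in S::=int L, the suffix after L is empty, so FOLLOW(L) ⊇ FOLLOW(S) = {$}; in E::=int L, the suffix after L is empty, so FOLLOW(L) ⊇ FOLLOW(E) = {$, end, false, int}. Thus FOLLOW(L) = {$, end, false, int}.
FOLLOW(E): in S::=K false E E (occurrence 1), E is followed by E with FIRST {false, int}; in S::=K false E E (occurrence 2), the suffix after E is empty, so FOLLOW(E) ⊇ FOLLOW(S) = {$}; in L::=E E (occurrence 1), E is followed by E with FIRST {false, int}; in L::=E E (occurrence 2), the suffix after E is empty, so FOLLOW(E) ⊇ FOLLOW(L) = {$, end, false, int}; in E::=G K E end, E is followed by end with FIRST {end}. Thus FOLLOW(E) = {$, end, false, int}.

{$, end, false, int}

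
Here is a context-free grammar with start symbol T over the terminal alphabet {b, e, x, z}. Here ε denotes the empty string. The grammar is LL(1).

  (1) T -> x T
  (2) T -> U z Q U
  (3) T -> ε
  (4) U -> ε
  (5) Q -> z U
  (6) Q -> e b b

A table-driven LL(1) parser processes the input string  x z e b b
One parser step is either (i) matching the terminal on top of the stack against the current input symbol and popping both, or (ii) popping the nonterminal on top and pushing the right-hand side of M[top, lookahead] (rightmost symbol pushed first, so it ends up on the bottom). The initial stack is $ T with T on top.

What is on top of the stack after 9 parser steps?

U

step 1: stack=$ T  input=x z e b b $  — expand T -> x T
step 2: stack=$ T x  input=x z e b b $  — match x
step 3: stack=$ T  input=z e b b $  — expand T -> U z Q U
step 4: stack=$ U Q z U  input=z e b b $  — expand U -> ε
step 5: stack=$ U Q z  input=z e b b $  — match z
step 6: stack=$ U Q  input=e b b $  — expand Q -> e b b
step 7: stack=$ U b b e  input=e b b $  — match e
step 8: stack=$ U b b  input=b b $  — match b
step 9: stack=$ U b  input=b $  — match b
Stack after step 9: $ U (top = U).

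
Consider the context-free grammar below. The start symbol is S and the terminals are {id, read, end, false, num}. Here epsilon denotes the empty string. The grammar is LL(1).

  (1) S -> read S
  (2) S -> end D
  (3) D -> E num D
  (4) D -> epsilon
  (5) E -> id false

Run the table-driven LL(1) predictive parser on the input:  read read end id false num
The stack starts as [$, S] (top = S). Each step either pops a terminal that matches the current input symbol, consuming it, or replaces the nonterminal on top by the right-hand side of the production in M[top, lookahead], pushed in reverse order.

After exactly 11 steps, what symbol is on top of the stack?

step 1: stack=$ S  input=read read end id false num $  — expand S -> read S
step 2: stack=$ S read  input=read read end id false num $  — match read
step 3: stack=$ S  input=read end id false num $  — expand S -> read S
step 4: stack=$ S read  input=read end id false num $  — match read
step 5: stack=$ S  input=end id false num $  — expand S -> end D
step 6: stack=$ D end  input=end id false num $  — match end
step 7: stack=$ D  input=id false num $  — expand D -> E num D
step 8: stack=$ D num E  input=id false num $  — expand E -> id false
step 9: stack=$ D num false id  input=id false num $  — match id
step 10: stack=$ D num false  input=false num $  — match false
step 11: stack=$ D num  input=num $  — match num
Stack after step 11: $ D (top = D).

D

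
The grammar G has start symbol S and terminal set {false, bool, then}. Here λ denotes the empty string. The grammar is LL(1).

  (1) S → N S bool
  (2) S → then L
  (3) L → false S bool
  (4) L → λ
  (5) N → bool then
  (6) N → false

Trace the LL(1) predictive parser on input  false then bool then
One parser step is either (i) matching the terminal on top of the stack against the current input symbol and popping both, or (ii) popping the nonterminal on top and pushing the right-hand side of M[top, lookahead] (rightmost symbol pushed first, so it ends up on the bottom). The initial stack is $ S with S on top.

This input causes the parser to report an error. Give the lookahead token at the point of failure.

then

step 1: stack=$ S  input=false then bool then $  — expand S → N S bool
step 2: stack=$ bool S N  input=false then bool then $  — expand N → false
step 3: stack=$ bool S false  input=false then bool then $  — match false
step 4: stack=$ bool S  input=then bool then $  — expand S → then L
step 5: stack=$ bool L then  input=then bool then $  — match then
step 6: stack=$ bool L  input=bool then $  — expand L → λ
step 7: stack=$ bool  input=bool then $  — match bool
step 8: stack=$  input=then $  — error: stack empty but input remains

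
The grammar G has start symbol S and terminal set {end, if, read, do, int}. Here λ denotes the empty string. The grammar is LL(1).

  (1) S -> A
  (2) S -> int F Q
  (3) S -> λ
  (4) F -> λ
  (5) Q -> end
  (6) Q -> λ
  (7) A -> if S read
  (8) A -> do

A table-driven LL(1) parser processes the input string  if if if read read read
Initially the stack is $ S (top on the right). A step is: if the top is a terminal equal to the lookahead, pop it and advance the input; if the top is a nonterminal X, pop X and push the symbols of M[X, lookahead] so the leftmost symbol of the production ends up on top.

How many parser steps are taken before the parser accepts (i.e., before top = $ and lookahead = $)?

      Stack                  Input                      Action
   1  $ S                    if if if read read read $  expand S -> A
   2  $ A                    if if if read read read $  expand A -> if S read
   3  $ read S if            if if if read read read $  match if
   4  $ read S               if if read read read $     expand S -> A
   5  $ read A               if if read read read $     expand A -> if S read
   6  $ read read S if       if if read read read $     match if
   7  $ read read S          if read read read $        expand S -> A
   8  $ read read A          if read read read $        expand A -> if S read
   9  $ read read read S if  if read read read $        match if
  10  $ read read read S     read read read $           expand S -> λ
  11  $ read read read       read read read $           match read
  12  $ read read            read read $                match read
  13  $ read                 read $                     match read
Accept reached after 13 steps.

13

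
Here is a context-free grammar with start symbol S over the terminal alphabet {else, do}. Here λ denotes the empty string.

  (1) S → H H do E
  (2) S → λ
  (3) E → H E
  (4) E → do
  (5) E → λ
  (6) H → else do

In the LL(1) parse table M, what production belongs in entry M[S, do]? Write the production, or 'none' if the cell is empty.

FIRST(H): from H→else do we get {else}. So FIRST(H) = {else}.
FIRST(S): from S→H H do E we get {else}; from S→λ we get {λ}. So FIRST(S) = {λ, else}.
FIRST(E): from E→H E we get {else}; from E→do we get {do}; from E→λ we get {λ}. So FIRST(E) = {λ, do, else}.
FOLLOW(S) includes $ since S is the start symbol.
FOLLOW(S): S appears on no right-hand side. Thus FOLLOW(S) = {$}.
For S → H H do E: FIRST(H H do E) = {else}, so it goes in M[S, t] for t ∈ {else}.
For S → λ: FIRST(λ) = {λ}, so it goes in M[S, t] for t ∈ {}; since λ ∈ FIRST, also for every t ∈ FOLLOW(S) = {$}.
None of these place a production in M[S, do].

none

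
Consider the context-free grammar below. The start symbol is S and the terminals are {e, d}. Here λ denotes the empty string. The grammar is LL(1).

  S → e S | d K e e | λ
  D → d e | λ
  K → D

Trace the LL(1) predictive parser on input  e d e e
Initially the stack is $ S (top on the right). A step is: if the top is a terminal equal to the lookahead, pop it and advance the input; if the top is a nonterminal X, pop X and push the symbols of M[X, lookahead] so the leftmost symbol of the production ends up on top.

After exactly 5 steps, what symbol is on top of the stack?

step 1: stack=$ S  input=e d e e $  — expand S → e S
step 2: stack=$ S e  input=e d e e $  — match e
step 3: stack=$ S  input=d e e $  — expand S → d K e e
step 4: stack=$ e e K d  input=d e e $  — match d
step 5: stack=$ e e K  input=e e $  — expand K → D
Stack after step 5: $ e e D (top = D).

D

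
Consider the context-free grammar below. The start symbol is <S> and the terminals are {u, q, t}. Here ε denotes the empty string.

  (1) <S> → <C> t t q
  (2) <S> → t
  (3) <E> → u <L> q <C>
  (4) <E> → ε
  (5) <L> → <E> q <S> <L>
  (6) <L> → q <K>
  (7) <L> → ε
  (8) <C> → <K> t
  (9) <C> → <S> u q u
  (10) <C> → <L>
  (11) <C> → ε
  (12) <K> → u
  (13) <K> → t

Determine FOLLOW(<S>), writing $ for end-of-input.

FIRST(<E>): from <E>→u <L> q <C> we get {u}; from <E>→ε we get {ε}. So FIRST(<E>) = {ε, u}.
FIRST(<K>): from <K>→u we get {u}; from <K>→t we get {t}. So FIRST(<K>) = {t, u}.
FIRST(<L>): from <L>→<E> q <S> <L> we get {q, u}; from <L>→q <K> we get {q}; from <L>→ε we get {ε}. So FIRST(<L>) = {ε, q, u}.
FIRST(<S>): from <S>→<C> t t q we get {q, t, u}; from <S>→t we get {t}. So FIRST(<S>) = {q, t, u}.
FIRST(<C>): from <C>→<K> t we get {t, u}; from <C>→<S> u q u we get {q, t, u}; from <C>→<L> we get {ε, q, u}; from <C>→ε we get {ε}. So FIRST(<C>) = {ε, q, t, u}.
FOLLOW(<S>) includes $ since <S> is the start symbol.
FOLLOW(<E>): in <L>→<E> q <S> <L>, <E> is followed by q <S> <L> with FIRST {q}. Thus FOLLOW(<E>) = {q}.
FOLLOW(<C>): in <S>→<C> t t q, <C> is followed by t t q with FIRST {t}; in <E>→u <L> q <C>, the suffix after <C> is empty, so FOLLOW(<C>) ⊇ FOLLOW(<E>) = {q}. Thus FOLLOW(<C>) = {q, t}.
FOLLOW(<L>): in <E>→u <L> q <C>, <L> is followed by q <C> with FIRST {q}; in <L>→<E> q <S> <L>, the suffix after <L> is empty (adds nothing new); in <C>→<L>, the suffix after <L> is empty, so FOLLOW(<L>) ⊇ FOLLOW(<C>) = {q, t}. Thus FOLLOW(<L>) = {q, t}.
FOLLOW(<S>): in <L>→<E> q <S> <L>, <S> is followed by <L> with FIRST {ε, q, u}; in <L>→<E> q <S> <L>, the suffix after <S> is nullable, so FOLLOW(<S>) ⊇ FOLLOW(<L>) = {q, t}; in <C>→<S> u q u, <S> is followed by u q u with FIRST {u}. Thus FOLLOW(<S>) = {$, q, t, u}.
FOLLOW(<K>): in <L>→q <K>, the suffix after <K> is empty, so FOLLOW(<K>) ⊇ FOLLOW(<L>) = {q, t}; in <C>→<K> t, <K> is followed by t with FIRST {t}. Thus FOLLOW(<K>) = {q, t}.

{$, q, t, u}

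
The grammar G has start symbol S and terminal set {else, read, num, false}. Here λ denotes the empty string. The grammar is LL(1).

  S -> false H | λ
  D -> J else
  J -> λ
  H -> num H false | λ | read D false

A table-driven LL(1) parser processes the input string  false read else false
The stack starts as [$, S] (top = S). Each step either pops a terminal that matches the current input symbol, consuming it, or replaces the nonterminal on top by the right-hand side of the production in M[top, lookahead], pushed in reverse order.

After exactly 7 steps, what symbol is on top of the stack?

     Stack           Input                    Action
  1  $ S             false read else false $  expand S -> false H
  2  $ H false       false read else false $  match false
  3  $ H             read else false $        expand H -> read D false
  4  $ false D read  read else false $        match read
  5  $ false D       else false $             expand D -> J else
  6  $ false else J  else false $             expand J -> λ
  7  $ false else    else false $             match else
Stack after step 7: $ false (top = false).

false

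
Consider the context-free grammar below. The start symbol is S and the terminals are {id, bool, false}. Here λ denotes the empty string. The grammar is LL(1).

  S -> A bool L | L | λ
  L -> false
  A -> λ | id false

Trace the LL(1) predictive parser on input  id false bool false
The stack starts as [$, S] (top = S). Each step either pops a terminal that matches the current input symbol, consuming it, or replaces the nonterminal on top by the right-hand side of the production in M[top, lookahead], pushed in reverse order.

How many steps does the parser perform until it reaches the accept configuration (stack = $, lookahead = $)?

step 1: stack=$ S  input=id false bool false $  — expand S -> A bool L
step 2: stack=$ L bool A  input=id false bool false $  — expand A -> id false
step 3: stack=$ L bool false id  input=id false bool false $  — match id
step 4: stack=$ L bool false  input=false bool false $  — match false
step 5: stack=$ L bool  input=bool false $  — match bool
step 6: stack=$ L  input=false $  — expand L -> false
step 7: stack=$ false  input=false $  — match false
Accept reached after 7 steps.

7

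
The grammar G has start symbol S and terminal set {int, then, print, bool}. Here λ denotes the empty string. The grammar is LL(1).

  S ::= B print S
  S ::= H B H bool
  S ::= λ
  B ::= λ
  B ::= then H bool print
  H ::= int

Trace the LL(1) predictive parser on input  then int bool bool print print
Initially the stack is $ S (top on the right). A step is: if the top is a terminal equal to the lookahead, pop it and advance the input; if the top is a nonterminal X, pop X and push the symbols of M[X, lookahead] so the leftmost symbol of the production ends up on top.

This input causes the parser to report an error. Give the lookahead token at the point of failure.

     Stack                        Input                             Action
  1  $ S                          then int bool bool print print $  expand S ::= B print S
  2  $ S print B                  then int bool bool print print $  expand B ::= then H bool print
  3  $ S print print bool H then  then int bool bool print print $  match then
  4  $ S print print bool H       int bool bool print print $       expand H ::= int
  5  $ S print print bool int     int bool bool print print $       match int
  6  $ S print print bool         bool bool print print $           match bool
  7  $ S print print              bool print print $                error: top is terminal print but lookahead is bool

bool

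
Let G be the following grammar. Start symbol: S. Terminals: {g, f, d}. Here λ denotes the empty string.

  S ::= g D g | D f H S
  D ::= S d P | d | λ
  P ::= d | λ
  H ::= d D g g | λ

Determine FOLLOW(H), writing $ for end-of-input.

FIRST(P) = {λ, d}
FIRST(H) = {λ, d}
FIRST(S) = {d, f, g}  (via D f H S)
FIRST(D) = {λ, d, f, g}  (via S d P)
FOLLOW(S) includes $ since S is the start symbol.
FOLLOW(S): in S::=D f H S, the suffix after S is empty (adds nothing new); in D::=S d P, S is followed by d P with FIRST {d}. Thus FOLLOW(S) = {$, d}.
FOLLOW(D): in S::=g D g, D is followed by g with FIRST {g}; in S::=D f H S, D is followed by f H S with FIRST {f}; in H::=d D g g, D is followed by g g with FIRST {g}. Thus FOLLOW(D) = {f, g}.
FOLLOW(P): in D::=S d P, the suffix after P is empty, so FOLLOW(P) ⊇ FOLLOW(D) = {f, g}. Thus FOLLOW(P) = {f, g}.
FOLLOW(H): in S::=D f H S, H is followed by S with FIRST {d, f, g}. Thus FOLLOW(H) = {d, f, g}.

{d, f, g}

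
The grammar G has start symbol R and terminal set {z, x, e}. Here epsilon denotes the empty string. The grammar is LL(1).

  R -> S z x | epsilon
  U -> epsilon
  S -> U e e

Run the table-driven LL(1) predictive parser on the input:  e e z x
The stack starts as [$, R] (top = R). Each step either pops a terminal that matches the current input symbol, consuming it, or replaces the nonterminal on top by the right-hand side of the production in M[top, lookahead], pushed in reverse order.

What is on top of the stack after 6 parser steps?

     Stack        Input      Action
  1  $ R          e e z x $  expand R -> S z x
  2  $ x z S      e e z x $  expand S -> U e e
  3  $ x z e e U  e e z x $  expand U -> epsilon
  4  $ x z e e    e e z x $  match e
  5  $ x z e      e z x $    match e
  6  $ x z        z x $      match z
Stack after step 6: $ x (top = x).

x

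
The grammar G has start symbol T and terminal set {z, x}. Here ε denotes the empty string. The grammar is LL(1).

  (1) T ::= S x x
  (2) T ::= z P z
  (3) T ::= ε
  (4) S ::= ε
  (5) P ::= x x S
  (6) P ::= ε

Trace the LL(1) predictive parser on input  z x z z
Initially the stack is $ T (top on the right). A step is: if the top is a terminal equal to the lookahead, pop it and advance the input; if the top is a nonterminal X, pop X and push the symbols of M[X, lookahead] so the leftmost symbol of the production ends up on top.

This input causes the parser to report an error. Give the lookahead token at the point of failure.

step 1: stack=$ T  input=z x z z $  — expand T ::= z P z
step 2: stack=$ z P z  input=z x z z $  — match z
step 3: stack=$ z P  input=x z z $  — expand P ::= x x S
step 4: stack=$ z S x x  input=x z z $  — match x
step 5: stack=$ z S x  input=z z $  — error: top is terminal x but lookahead is z

z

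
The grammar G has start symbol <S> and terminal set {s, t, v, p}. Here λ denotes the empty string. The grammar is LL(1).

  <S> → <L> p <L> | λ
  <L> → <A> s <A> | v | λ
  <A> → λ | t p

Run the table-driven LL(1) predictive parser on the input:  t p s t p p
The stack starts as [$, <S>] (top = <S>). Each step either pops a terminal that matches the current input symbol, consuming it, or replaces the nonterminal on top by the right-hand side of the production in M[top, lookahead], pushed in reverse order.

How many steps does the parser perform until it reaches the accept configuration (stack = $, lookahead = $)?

11

step 1: stack=$ <S>  input=t p s t p p $  — expand <S> → <L> p <L>
step 2: stack=$ <L> p <L>  input=t p s t p p $  — expand <L> → <A> s <A>
step 3: stack=$ <L> p <A> s <A>  input=t p s t p p $  — expand <A> → t p
step 4: stack=$ <L> p <A> s p t  input=t p s t p p $  — match t
step 5: stack=$ <L> p <A> s p  input=p s t p p $  — match p
step 6: stack=$ <L> p <A> s  input=s t p p $  — match s
step 7: stack=$ <L> p <A>  input=t p p $  — expand <A> → t p
step 8: stack=$ <L> p p t  input=t p p $  — match t
step 9: stack=$ <L> p p  input=p p $  — match p
step 10: stack=$ <L> p  input=p $  — match p
step 11: stack=$ <L>  input=$  — expand <L> → λ
Accept reached after 11 steps.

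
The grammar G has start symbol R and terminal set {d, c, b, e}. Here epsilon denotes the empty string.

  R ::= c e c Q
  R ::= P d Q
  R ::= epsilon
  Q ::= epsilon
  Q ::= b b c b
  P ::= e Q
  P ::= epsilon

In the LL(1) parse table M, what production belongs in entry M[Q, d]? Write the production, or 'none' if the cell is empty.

FIRST(Q) = {epsilon, b}
FIRST(P) = {epsilon, e}
FIRST(R) = {epsilon, c, d, e}  (via P d Q)
FOLLOW(R) includes $ since R is the start symbol.
FOLLOW(R): R appears on no right-hand side. Thus FOLLOW(R) = {$}.
FOLLOW(P): in R::=P d Q, P is followed by d Q with FIRST {d}. Thus FOLLOW(P) = {d}.
FOLLOW(Q): in R::=c e c Q, the suffix after Q is empty, so FOLLOW(Q) ⊇ FOLLOW(R) = {$}; in R::=P d Q, the suffix after Q is empty, so FOLLOW(Q) ⊇ FOLLOW(R) = {$}; in P::=e Q, the suffix after Q is empty, so FOLLOW(Q) ⊇ FOLLOW(P) = {d}. Thus FOLLOW(Q) = {$, d}.
For Q ::= epsilon: FIRST(epsilon) = {epsilon}, so it goes in M[Q, t] for t ∈ {}; since epsilon ∈ FIRST, also for every t ∈ FOLLOW(Q) = {$, d}.
For Q ::= b b c b: FIRST(b b c b) = {b}, so it goes in M[Q, t] for t ∈ {b}.

Q ::= epsilon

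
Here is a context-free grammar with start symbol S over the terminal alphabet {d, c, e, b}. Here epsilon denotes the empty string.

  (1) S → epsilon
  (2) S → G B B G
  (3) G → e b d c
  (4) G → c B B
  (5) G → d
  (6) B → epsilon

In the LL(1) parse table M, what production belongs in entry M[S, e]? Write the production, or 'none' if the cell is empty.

S → G B B G

FIRST(G) = {c, d, e}
FIRST(B) = {epsilon}
FIRST(S) = {epsilon, c, d, e}  (via G B B G)
FOLLOW(S) includes $ since S is the start symbol.
FOLLOW(S): S appears on no right-hand side. Thus FOLLOW(S) = {$}.
For S → epsilon: FIRST(epsilon) = {epsilon}, so it goes in M[S, t] for t ∈ {}; since epsilon ∈ FIRST, also for every t ∈ FOLLOW(S) = {$}.
For S → G B B G: FIRST(G B B G) = {c, d, e}, so it goes in M[S, t] for t ∈ {c, d, e}.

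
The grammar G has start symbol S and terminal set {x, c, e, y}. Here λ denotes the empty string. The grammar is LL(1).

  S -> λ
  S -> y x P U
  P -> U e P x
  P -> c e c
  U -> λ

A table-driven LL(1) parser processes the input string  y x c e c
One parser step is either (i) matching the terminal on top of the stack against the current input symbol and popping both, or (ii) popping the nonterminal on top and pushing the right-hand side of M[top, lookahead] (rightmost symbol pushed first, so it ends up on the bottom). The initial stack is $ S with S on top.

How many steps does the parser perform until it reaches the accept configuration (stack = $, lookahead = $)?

step 1: stack=$ S  input=y x c e c $  — expand S -> y x P U
step 2: stack=$ U P x y  input=y x c e c $  — match y
step 3: stack=$ U P x  input=x c e c $  — match x
step 4: stack=$ U P  input=c e c $  — expand P -> c e c
step 5: stack=$ U c e c  input=c e c $  — match c
step 6: stack=$ U c e  input=e c $  — match e
step 7: stack=$ U c  input=c $  — match c
step 8: stack=$ U  input=$  — expand U -> λ
Accept reached after 8 steps.

8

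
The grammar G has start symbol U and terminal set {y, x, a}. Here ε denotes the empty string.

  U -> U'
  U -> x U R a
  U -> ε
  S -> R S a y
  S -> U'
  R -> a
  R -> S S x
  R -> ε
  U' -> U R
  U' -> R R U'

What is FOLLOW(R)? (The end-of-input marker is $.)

FIRST(U): from U->U' we get {ε, a, x}; from U->x U R a we get {x}; from U->ε we get {ε}. So FIRST(U) = {ε, a, x}.
FIRST(S): from S->R S a y we get {a, x}; from S->U' we get {ε, a, x}. So FIRST(S) = {ε, a, x}.
FIRST(R): from R->a we get {a}; from R->S S x we get {a, x}; from R->ε we get {ε}. So FIRST(R) = {ε, a, x}.
FIRST(U'): from U'->U R we get {ε, a, x}; from U'->R R U' we get {ε, a, x}. So FIRST(U') = {ε, a, x}.
FOLLOW(U) includes $ since U is the start symbol.
FOLLOW(S): in S->R S a y, S is followed by a y with FIRST {a}; in R->S S x (occurrence 1), S is followed by S x with FIRST {a, x}; in R->S S x (occurrence 2), S is followed by x with FIRST {x}. Thus FOLLOW(S) = {a, x}.
FOLLOW(U): in U->x U R a, U is followed by R a with FIRST {a, x}; in U'->U R, U is followed by R with FIRST {ε, a, x}; in U'->U R, the suffix after U is nullable, so FOLLOW(U) ⊇ FOLLOW(U') = {$, a, x}. Thus FOLLOW(U) = {$, a, x}.
FOLLOW(U'): in U->U', the suffix after U' is empty, so FOLLOW(U') ⊇ FOLLOW(U) = {$, a, x}; in S->U', the suffix after U' is empty, so FOLLOW(U') ⊇ FOLLOW(S) = {a, x}; in U'->R R U', the suffix after U' is empty (adds nothing new). Thus FOLLOW(U') = {$, a, x}.
FOLLOW(R): in U->x U R a, R is followed by a with FIRST {a}; in S->R S a y, R is followed by S a y with FIRST {a, x}; in U'->U R, the suffix after R is empty, so FOLLOW(R) ⊇ FOLLOW(U') = {$, a, x}; in U'->R R U' (occurrence 1), R is followed by R U' with FIRST {ε, a, x}; in U'->R R U' (occurrence 1), the suffix after R is nullable, so FOLLOW(R) ⊇ FOLLOW(U') = {$, a, x}; in U'->R R U' (occurrence 2), R is followed by U' with FIRST {ε, a, x}; in U'->R R U' (occurrence 2), the suffix after R is nullable, so FOLLOW(R) ⊇ FOLLOW(U') = {$, a, x}. Thus FOLLOW(R) = {$, a, x}.

{$, a, x}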